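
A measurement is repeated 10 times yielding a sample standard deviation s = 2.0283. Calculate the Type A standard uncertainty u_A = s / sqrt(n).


u_A = s / sqrt(n)
u_A = 2.0283 / sqrt(10)
u_A = 2.0283 / 3.1622777
u_A = 0.6414

0.6414


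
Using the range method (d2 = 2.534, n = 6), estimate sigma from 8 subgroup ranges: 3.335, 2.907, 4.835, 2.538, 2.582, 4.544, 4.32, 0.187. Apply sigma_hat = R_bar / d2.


R_bar = (3.335 + 2.907 + 4.835 + 2.538 + 2.582 + 4.544 + 4.32 + 0.187) / 8
R_bar = 25.248 / 8 = 3.156
sigma_hat = R_bar / d2 = 3.156 / 2.534 = 1.2455

1.2455


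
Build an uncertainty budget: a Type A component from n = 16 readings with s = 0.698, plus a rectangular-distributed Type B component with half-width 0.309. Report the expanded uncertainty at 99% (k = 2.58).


u_A = s / sqrt(n) = 0.698 / sqrt(16) = 0.1745
u_B = half_width / sqrt(3) = 0.309 / sqrt(3) = 0.17840123
uc = sqrt(u_A^2 + u_B^2) = sqrt(0.1745^2 + 0.17840123^2) = 0.2495541
U = k * uc = 2.58 * 0.2495541
U = 0.6438

0.6438


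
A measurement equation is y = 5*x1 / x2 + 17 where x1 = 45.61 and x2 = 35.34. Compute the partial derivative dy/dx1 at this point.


y = 5*x1 / x2 + 17
dy/dx1 = 5/x2
Evaluate at x2 = 35.34: c1 = 5 / 35.34
c1 = 0.1415

0.1415


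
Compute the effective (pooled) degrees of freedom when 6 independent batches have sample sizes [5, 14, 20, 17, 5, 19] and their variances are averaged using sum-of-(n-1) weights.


nu = sum_i (n_i - 1)
nu = ((5 - 1) + (14 - 1) + (20 - 1) + (17 - 1) + (5 - 1) + (19 - 1))
nu = 4 + 13 + 19 + 16 + 4 + 18
nu = 74

74


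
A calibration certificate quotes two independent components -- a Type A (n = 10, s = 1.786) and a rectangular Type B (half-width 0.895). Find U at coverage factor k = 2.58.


u_A = s / sqrt(n) = 1.786 / sqrt(10) = 0.56478279
u_B = half_width / sqrt(3) = 0.895 / sqrt(3) = 0.51672849
uc = sqrt(u_A^2 + u_B^2) = sqrt(0.56478279^2 + 0.51672849^2) = 0.76549849
U = k * uc = 2.58 * 0.76549849
U = 1.9750

1.9750


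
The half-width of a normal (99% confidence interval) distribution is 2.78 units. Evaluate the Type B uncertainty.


u_B = half_width / 2.576
u_B = 2.78 / 2.576
u_B = 1.0792

1.0792


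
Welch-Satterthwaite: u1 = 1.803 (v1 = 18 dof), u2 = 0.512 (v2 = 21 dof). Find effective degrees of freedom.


uc = sqrt(u1^2 + u2^2) = sqrt(1.803^2 + 0.512^2) = 1.8742873
v_eff = uc^4 / (u1^4/v1 + u2^4/v2)
= 1.8742873^4 / (1.803^4/18 + 0.512^4/21)
= 12.340838 / 0.59037009
v_eff = 20.9036

20.9036


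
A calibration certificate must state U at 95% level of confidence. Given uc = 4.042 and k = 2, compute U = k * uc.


U = k * uc
U = 2 * 4.042
U = 8.0840

8.0840


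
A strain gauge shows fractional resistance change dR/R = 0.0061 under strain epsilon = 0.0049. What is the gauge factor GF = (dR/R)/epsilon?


GF = (dR/R) / epsilon
= 0.0061 / 0.0049
= 1.2449

1.2449


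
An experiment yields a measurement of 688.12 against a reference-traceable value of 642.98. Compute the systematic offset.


Systematic error = measured - true
= 688.12 - 642.98
= 45.1400

45.1400


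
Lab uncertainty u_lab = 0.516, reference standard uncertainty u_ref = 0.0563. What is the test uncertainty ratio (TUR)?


TUR = u_lab / u_ref
= 0.516 / 0.0563
= 9.1652

9.1652


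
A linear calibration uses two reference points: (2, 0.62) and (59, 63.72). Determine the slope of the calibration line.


slope = (y2 - y1) / (x2 - x1)
= (63.72 - 0.62) / (59 - 2)
= 63.1000 / 57
= 1.1070

1.1070


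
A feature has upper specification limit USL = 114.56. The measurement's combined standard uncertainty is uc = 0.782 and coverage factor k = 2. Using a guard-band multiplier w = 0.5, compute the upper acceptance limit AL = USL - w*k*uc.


U = k * uc = 2 * 0.782 = 1.564
guard band g = w * U = 0.5 * 1.564 = 0.782
AL = USL - g = 114.56 - 0.782
AL = 113.7780

113.7780


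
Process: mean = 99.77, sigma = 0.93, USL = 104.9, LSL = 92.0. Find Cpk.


Cpu = (USL - mean) / (3*sigma) = (104.9 - 99.77) / (3*0.93) = 1.8387
Cpl = (mean - LSL) / (3*sigma) = (99.77 - 92.0) / (3*0.93) = 2.7849
Cpk = min(Cpu, Cpl) = 1.8387

1.8387


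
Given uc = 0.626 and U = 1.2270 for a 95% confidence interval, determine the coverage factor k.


k = U / uc
k = 1.2270 / 0.626
k = 1.96

1.96


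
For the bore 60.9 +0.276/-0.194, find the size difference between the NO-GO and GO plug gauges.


GO = nominal - lower_tol (smallest hole = maximum material condition)
GO = 60.9 - 0.194 = 60.706
NO-GO = nominal + upper_tol (largest hole = least material condition)
NO-GO = 60.9 + 0.276 = 61.176
spread = NO-GO - GO = 61.176 - 60.706 = 0.4700

0.4700


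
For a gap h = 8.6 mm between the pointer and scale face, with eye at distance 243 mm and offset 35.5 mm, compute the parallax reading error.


error = h * offset / d
= 8.6 * 35.5 / 243
= 1.2564

1.2564


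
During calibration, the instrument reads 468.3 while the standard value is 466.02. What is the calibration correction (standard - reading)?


Correction = standard - reading
= 466.02 - 468.3
= -2.2800

-2.2800


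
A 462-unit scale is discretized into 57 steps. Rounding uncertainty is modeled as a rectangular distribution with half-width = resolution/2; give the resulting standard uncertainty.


resolution = range / divisions
resolution = 462 / 57 = 8.1052632
u_res = resolution / (2*sqrt(3))
u_res = 8.1052632 / 3.4641016
u_res = 2.3398

2.3398


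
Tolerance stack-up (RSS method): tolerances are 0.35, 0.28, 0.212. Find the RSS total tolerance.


RSS = sqrt(0.35^2 + 0.28^2 + 0.212^2)
= sqrt(0.245844)
= 0.4958

0.4958


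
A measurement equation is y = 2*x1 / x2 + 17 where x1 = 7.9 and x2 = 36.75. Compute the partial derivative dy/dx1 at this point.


y = 2*x1 / x2 + 17
dy/dx1 = 2/x2
Evaluate at x2 = 36.75: c1 = 2 / 36.75
c1 = 0.0544

0.0544


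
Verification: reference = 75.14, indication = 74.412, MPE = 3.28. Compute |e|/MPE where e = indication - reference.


e = indication - reference = 74.412 - 75.14 = -0.7280
|e| = 0.7280
ratio = |e| / MPE = 0.7280 / 3.28
ratio = 0.2220

0.2220


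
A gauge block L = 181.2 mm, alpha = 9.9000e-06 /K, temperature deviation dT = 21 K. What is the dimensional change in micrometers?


dL = L * alpha * dT
= 181.2 * 9.9000e-06 * 21
= 0.0376715 mm
dL_um = 0.0376715 * 1000 = 37.6715 um

37.6715


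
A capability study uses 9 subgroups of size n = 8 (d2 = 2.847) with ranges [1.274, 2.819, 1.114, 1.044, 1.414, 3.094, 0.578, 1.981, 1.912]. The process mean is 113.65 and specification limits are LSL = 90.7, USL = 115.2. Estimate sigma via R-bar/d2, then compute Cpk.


R_bar = (1.274 + 2.819 + 1.114 + 1.044 + 1.414 + 3.094 + 0.578 + 1.981 + 1.912) / 9 = 1.6922222
sigma = R_bar / d2 = 1.6922222 / 2.847 = 0.59438785
Cp = (USL - LSL)/(6*sigma) = (115.2 - 90.7)/(6*0.59438785) = 6.8698
Cpu = (115.2 - 113.65)/(3*0.59438785) = 0.8692
Cpl = (113.65 - 90.7)/(3*0.59438785) = 12.8704
Cpk = min(Cpu, Cpl) = 0.8692

0.8692


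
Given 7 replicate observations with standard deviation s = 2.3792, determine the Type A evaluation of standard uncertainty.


u_A = s / sqrt(n)
u_A = 2.3792 / sqrt(7)
u_A = 2.3792 / 2.6457513
u_A = 0.8993

0.8993


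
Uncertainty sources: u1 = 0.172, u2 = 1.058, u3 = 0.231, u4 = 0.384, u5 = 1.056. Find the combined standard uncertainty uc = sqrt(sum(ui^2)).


uc = sqrt(0.172^2 + 1.058^2 + 0.231^2 + 0.384^2 + 1.056^2)
uc = sqrt(2.464901)
uc = 1.5700

1.5700


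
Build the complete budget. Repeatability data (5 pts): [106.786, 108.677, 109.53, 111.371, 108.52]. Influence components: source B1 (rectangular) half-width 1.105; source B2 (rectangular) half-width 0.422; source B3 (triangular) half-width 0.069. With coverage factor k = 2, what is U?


mean = (106.786 + 108.677 + 109.53 + 111.371 + 108.52) / 5 = 108.9768
s = sqrt(sum((x - mean)^2)/(n-1)) = 1.6685604
u_A = s / sqrt(n) = 1.6685604 / sqrt(5) = 0.7462029
u_B1 = 1.105 / sqrt(3) = 0.63797205
u_B2 = 0.422 / sqrt(3) = 0.24364181
u_B3 = 0.069 / sqrt(6) = 0.028169132
uc = sqrt(0.7462029^2 + 0.63797205^2 + 0.24364181^2 + 0.028169132^2) = 1.0119199
U = k * uc = 2 * 1.0119199
U = 2.0238

2.0238


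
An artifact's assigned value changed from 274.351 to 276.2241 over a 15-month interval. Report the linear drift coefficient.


rate = (v2 - v1) / months
= (276.2241 - 274.351) / 15
= 1.8731 / 15
= 0.1249

0.1249


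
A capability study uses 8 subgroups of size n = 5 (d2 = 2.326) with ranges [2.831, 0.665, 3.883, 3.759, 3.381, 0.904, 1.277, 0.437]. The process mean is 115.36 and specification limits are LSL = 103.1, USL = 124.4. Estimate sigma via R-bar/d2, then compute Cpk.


R_bar = (2.831 + 0.665 + 3.883 + 3.759 + 3.381 + 0.904 + 1.277 + 0.437) / 8 = 2.142125
sigma = R_bar / d2 = 2.142125 / 2.326 = 0.92094798
Cp = (USL - LSL)/(6*sigma) = (124.4 - 103.1)/(6*0.92094798) = 3.8547
Cpu = (124.4 - 115.36)/(3*0.92094798) = 3.2720
Cpl = (115.36 - 103.1)/(3*0.92094798) = 4.4375
Cpk = min(Cpu, Cpl) = 3.2720

3.2720


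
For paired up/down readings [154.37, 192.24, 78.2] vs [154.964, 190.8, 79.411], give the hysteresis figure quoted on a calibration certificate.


|154.37 - 154.964| = 0.5940
|192.24 - 190.8| = 1.4400
|78.2 - 79.411| = 1.2110
hysteresis = max(diffs) = 1.4400

1.4400


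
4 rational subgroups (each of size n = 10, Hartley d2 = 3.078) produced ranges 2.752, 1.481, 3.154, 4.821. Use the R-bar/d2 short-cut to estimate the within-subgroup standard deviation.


R_bar = (2.752 + 1.481 + 3.154 + 4.821) / 4
R_bar = 12.208 / 4 = 3.052
sigma_hat = R_bar / d2 = 3.052 / 3.078 = 0.9916

0.9916


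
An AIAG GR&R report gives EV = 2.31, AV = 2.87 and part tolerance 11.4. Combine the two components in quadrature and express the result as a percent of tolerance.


GRR = sqrt(EV^2 + AV^2) = sqrt(2.31^2 + 2.87^2) = 3.6841553
%GRR = GRR / tol * 100 = 3.6841553 / 11.4 * 100
%GRR = 32.3172

32.3172


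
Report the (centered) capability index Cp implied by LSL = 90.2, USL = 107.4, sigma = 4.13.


Cp = (USL - LSL) / (6 * sigma)
= (107.4 - 90.2) / (6 * 4.13)
= 17.2000 / 24.7800
= 0.6941

0.6941


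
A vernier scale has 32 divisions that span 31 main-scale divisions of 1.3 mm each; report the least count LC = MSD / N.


LC = MSD / n_div
= 1.3 / 32
= 0.0406

0.0406


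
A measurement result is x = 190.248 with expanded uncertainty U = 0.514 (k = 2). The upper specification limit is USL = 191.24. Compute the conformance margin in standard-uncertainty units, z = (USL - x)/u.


u = U / k = 0.514 / 2 = 0.257
margin = |USL - x| = |191.24 - 190.248| = 0.992
z = margin / u = 0.992 / 0.257
z = 3.8599

3.8599


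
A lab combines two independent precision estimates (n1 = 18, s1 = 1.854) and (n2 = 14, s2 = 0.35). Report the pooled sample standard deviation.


s_p = sqrt(((n1-1)*s1^2 + (n2-1)*s2^2) / (n1+n2-2))
numerator = (18-1)*1.854^2 + (14-1)*0.35^2 = 58.434372 + 1.5925 = 60.026872
denominator = 18 + 14 - 2 = 30
s_p^2 = 60.026872 / 30 = 2.0008957
s_p = sqrt(2.0008957) = 1.4145

1.4145


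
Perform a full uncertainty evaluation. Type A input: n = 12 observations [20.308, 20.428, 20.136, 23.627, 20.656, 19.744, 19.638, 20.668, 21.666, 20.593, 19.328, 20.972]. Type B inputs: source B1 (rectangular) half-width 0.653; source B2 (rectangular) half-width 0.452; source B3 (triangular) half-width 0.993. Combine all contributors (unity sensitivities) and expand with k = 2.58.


mean = (20.308 + 20.428 + 20.136 + 23.627 + 20.656 + 19.744 + 19.638 + 20.668 + 21.666 + 20.593 + 19.328 + 20.972) / 12 = 20.647
s = sqrt(sum((x - mean)^2)/(n-1)) = 1.1291621
u_A = s / sqrt(n) = 1.1291621 / sqrt(12) = 0.32596102
u_B1 = 0.653 / sqrt(3) = 0.37700973
u_B2 = 0.452 / sqrt(3) = 0.26096232
u_B3 = 0.993 / sqrt(6) = 0.40539055
uc = sqrt(0.32596102^2 + 0.37700973^2 + 0.26096232^2 + 0.40539055^2) = 0.69341889
U = k * uc = 2.58 * 0.69341889
U = 1.7890

1.7890


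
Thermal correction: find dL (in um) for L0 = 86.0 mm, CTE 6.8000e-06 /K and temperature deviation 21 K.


dL = L * alpha * dT
= 86.0 * 6.8000e-06 * 21
= 0.0122808 mm
dL_um = 0.0122808 * 1000 = 12.2808 um

12.2808


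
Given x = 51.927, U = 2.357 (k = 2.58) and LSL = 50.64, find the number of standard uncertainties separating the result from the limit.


u = U / k = 2.357 / 2.58 = 0.91356589
margin = |LSL - x| = |50.64 - 51.927| = 1.287
z = margin / u = 1.287 / 0.91356589
z = 1.4088

1.4088


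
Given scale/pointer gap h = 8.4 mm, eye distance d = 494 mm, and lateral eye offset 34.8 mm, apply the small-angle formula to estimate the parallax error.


error = h * offset / d
= 8.4 * 34.8 / 494
= 0.5917

0.5917


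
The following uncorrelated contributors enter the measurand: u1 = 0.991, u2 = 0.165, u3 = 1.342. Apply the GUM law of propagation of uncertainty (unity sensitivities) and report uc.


uc = sqrt(0.991^2 + 0.165^2 + 1.342^2)
uc = sqrt(2.81027)
uc = 1.6764

1.6764


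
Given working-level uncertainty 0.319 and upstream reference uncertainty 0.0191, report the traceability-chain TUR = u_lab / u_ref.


TUR = u_lab / u_ref
= 0.319 / 0.0191
= 16.7016

16.7016


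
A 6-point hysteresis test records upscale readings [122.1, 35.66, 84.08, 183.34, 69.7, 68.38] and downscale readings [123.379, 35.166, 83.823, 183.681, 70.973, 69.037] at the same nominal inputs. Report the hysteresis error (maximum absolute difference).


|122.1 - 123.379| = 1.2790
|35.66 - 35.166| = 0.4940
|84.08 - 83.823| = 0.2570
|183.34 - 183.681| = 0.3410
|69.7 - 70.973| = 1.2730
|68.38 - 69.037| = 0.6570
hysteresis = max(diffs) = 1.2790

1.2790


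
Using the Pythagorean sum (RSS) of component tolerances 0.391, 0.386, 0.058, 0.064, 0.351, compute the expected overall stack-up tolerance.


RSS = sqrt(0.391^2 + 0.386^2 + 0.058^2 + 0.064^2 + 0.351^2)
= sqrt(0.432538)
= 0.6577

0.6577


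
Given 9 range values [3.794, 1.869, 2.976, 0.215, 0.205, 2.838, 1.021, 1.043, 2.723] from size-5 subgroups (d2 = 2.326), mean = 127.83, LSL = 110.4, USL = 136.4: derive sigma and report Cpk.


R_bar = (3.794 + 1.869 + 2.976 + 0.215 + 0.205 + 2.838 + 1.021 + 1.043 + 2.723) / 9 = 1.8537778
sigma = R_bar / d2 = 1.8537778 / 2.326 = 0.796981
Cp = (USL - LSL)/(6*sigma) = (136.4 - 110.4)/(6*0.796981) = 5.4372
Cpu = (136.4 - 127.83)/(3*0.796981) = 3.5844
Cpl = (127.83 - 110.4)/(3*0.796981) = 7.2900
Cpk = min(Cpu, Cpl) = 3.5844

3.5844


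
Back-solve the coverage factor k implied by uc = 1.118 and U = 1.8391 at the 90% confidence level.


k = U / uc
k = 1.8391 / 1.118
k = 1.645

1.645


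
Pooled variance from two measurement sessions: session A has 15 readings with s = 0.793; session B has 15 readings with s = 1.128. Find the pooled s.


s_p = sqrt(((n1-1)*s1^2 + (n2-1)*s2^2) / (n1+n2-2))
numerator = (15-1)*0.793^2 + (15-1)*1.128^2 = 8.803886 + 17.813376 = 26.617262
denominator = 15 + 15 - 2 = 28
s_p^2 = 26.617262 / 28 = 0.9506165
s_p = sqrt(0.9506165) = 0.9750

0.9750


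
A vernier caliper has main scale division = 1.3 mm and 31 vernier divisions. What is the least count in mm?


LC = MSD / n_div
= 1.3 / 31
= 0.0419

0.0419


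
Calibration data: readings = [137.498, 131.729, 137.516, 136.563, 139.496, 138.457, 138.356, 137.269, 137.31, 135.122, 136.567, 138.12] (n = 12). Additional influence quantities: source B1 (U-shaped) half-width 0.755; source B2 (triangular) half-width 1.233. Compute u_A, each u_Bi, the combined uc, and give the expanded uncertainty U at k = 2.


mean = (137.498 + 131.729 + 137.516 + 136.563 + 139.496 + 138.457 + 138.356 + 137.269 + 137.31 + 135.122 + 136.567 + 138.12) / 12 = 137.00025
s = sqrt(sum((x - mean)^2)/(n-1)) = 1.9958481
u_A = s / sqrt(n) = 1.9958481 / sqrt(12) = 0.57615172
u_B1 = 0.755 / sqrt(2) = 0.53386562
u_B2 = 1.233 / sqrt(6) = 0.50337014
uc = sqrt(0.57615172^2 + 0.53386562^2 + 0.50337014^2) = 0.93292272
U = k * uc = 2 * 0.93292272
U = 1.8658

1.8658


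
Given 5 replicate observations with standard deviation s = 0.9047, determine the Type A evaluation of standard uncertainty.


u_A = s / sqrt(n)
u_A = 0.9047 / sqrt(5)
u_A = 0.9047 / 2.236068
u_A = 0.4046

0.4046


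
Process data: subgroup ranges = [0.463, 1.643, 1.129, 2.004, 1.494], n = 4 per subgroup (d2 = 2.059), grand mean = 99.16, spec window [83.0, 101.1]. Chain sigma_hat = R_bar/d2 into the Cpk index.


R_bar = (0.463 + 1.643 + 1.129 + 2.004 + 1.494) / 5 = 1.3466
sigma = R_bar / d2 = 1.3466 / 2.059 = 0.6540068
Cp = (USL - LSL)/(6*sigma) = (101.1 - 83.0)/(6*0.6540068) = 4.6126
Cpu = (101.1 - 99.16)/(3*0.6540068) = 0.9888
Cpl = (99.16 - 83.0)/(3*0.6540068) = 8.2364
Cpk = min(Cpu, Cpl) = 0.9888

0.9888


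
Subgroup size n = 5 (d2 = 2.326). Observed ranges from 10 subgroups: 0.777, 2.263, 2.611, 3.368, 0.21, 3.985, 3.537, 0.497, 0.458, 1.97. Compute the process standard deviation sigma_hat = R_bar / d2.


R_bar = (0.777 + 2.263 + 2.611 + 3.368 + 0.21 + 3.985 + 3.537 + 0.497 + 0.458 + 1.97) / 10
R_bar = 19.676 / 10 = 1.9676
sigma_hat = R_bar / d2 = 1.9676 / 2.326 = 0.8459

0.8459


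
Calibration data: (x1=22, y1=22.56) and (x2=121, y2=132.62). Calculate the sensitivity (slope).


slope = (y2 - y1) / (x2 - x1)
= (132.62 - 22.56) / (121 - 22)
= 110.0600 / 99
= 1.1117

1.1117


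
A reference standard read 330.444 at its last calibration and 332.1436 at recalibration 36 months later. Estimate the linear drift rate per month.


rate = (v2 - v1) / months
= (332.1436 - 330.444) / 36
= 1.6996 / 36
= 0.0472

0.0472


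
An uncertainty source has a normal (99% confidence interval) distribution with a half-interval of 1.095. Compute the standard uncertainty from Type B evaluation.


u_B = half_width / 2.576
u_B = 1.095 / 2.576
u_B = 0.4251

0.4251


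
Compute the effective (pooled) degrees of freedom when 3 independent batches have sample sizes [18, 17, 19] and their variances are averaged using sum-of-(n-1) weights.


nu = sum_i (n_i - 1)
nu = ((18 - 1) + (17 - 1) + (19 - 1))
nu = 17 + 16 + 18
nu = 51

51


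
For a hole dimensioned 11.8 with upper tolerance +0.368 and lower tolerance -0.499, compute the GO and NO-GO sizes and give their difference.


GO = nominal - lower_tol (smallest hole = maximum material condition)
GO = 11.8 - 0.499 = 11.301
NO-GO = nominal + upper_tol (largest hole = least material condition)
NO-GO = 11.8 + 0.368 = 12.168
spread = NO-GO - GO = 12.168 - 11.301 = 0.8670

0.8670


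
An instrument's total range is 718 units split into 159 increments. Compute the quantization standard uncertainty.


resolution = range / divisions
resolution = 718 / 159 = 4.5157233
u_res = resolution / (2*sqrt(3))
u_res = 4.5157233 / 3.4641016
u_res = 1.3036

1.3036


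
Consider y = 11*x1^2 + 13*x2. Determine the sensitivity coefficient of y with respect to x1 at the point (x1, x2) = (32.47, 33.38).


y = 11*x1^2 + 13*x2
dy/dx1 = 2*11*x1
Evaluate at x1 = 32.47: c1 = 22 * 32.47
c1 = 714.3400

714.3400


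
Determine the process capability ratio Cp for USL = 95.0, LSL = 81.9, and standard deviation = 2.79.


Cp = (USL - LSL) / (6 * sigma)
= (95.0 - 81.9) / (6 * 2.79)
= 13.1000 / 16.7400
= 0.7826

0.7826


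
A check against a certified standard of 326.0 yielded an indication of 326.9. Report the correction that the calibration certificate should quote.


Correction = standard - reading
= 326.0 - 326.9
= -0.9000

-0.9000


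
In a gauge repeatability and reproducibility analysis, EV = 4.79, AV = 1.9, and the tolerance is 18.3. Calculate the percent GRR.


GRR = sqrt(EV^2 + AV^2) = sqrt(4.79^2 + 1.9^2) = 5.153067
%GRR = GRR / tol * 100 = 5.153067 / 18.3 * 100
%GRR = 28.1588

28.1588


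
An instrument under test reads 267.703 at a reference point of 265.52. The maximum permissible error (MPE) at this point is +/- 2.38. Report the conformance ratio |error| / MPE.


e = indication - reference = 267.703 - 265.52 = 2.1830
|e| = 2.1830
ratio = |e| / MPE = 2.1830 / 2.38
ratio = 0.9172

0.9172


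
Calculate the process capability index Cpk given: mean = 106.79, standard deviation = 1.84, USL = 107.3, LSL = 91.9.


Cpu = (USL - mean) / (3*sigma) = (107.3 - 106.79) / (3*1.84) = 0.0924
Cpl = (mean - LSL) / (3*sigma) = (106.79 - 91.9) / (3*1.84) = 2.6975
Cpk = min(Cpu, Cpl) = 0.0924

0.0924


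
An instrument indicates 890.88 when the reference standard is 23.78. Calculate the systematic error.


Systematic error = measured - true
= 890.88 - 23.78
= 867.1000

867.1000


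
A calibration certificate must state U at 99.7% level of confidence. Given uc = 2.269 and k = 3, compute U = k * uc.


U = k * uc
U = 3 * 2.269
U = 6.8070

6.8070


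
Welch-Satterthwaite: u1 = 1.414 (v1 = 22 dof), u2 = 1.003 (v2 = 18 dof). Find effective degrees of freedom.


uc = sqrt(u1^2 + u2^2) = sqrt(1.414^2 + 1.003^2) = 1.7336104
v_eff = uc^4 / (u1^4/v1 + u2^4/v2)
= 1.7336104^4 / (1.414^4/22 + 1.003^4/18)
= 9.0324593 / 0.23793361
v_eff = 37.9621

37.9621


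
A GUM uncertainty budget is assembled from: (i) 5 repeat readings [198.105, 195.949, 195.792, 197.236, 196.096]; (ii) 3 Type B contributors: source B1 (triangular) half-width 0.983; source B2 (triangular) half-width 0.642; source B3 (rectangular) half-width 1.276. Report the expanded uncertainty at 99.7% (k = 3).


mean = (198.105 + 195.949 + 195.792 + 197.236 + 196.096) / 5 = 196.6356
s = sqrt(sum((x - mean)^2)/(n-1)) = 0.99923286
u_A = s / sqrt(n) = 0.99923286 / sqrt(5) = 0.44687052
u_B1 = 0.983 / sqrt(6) = 0.40130807
u_B2 = 0.642 / sqrt(6) = 0.2620954
u_B3 = 1.276 / sqrt(3) = 0.73669894
uc = sqrt(0.44687052^2 + 0.40130807^2 + 0.2620954^2 + 0.73669894^2) = 0.98598213
U = k * uc = 3 * 0.98598213
U = 2.9579

2.9579


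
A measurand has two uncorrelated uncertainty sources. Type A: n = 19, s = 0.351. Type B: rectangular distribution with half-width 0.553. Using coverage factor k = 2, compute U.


u_A = s / sqrt(n) = 0.351 / sqrt(19) = 0.080524923
u_B = half_width / sqrt(3) = 0.553 / sqrt(3) = 0.3192747
uc = sqrt(u_A^2 + u_B^2) = sqrt(0.080524923^2 + 0.3192747^2) = 0.32927283
U = k * uc = 2 * 0.32927283
U = 0.6585

0.6585


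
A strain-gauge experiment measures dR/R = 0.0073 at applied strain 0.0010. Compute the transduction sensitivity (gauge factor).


GF = (dR/R) / epsilon
= 0.0073 / 0.0010
= 7.3000

7.3000


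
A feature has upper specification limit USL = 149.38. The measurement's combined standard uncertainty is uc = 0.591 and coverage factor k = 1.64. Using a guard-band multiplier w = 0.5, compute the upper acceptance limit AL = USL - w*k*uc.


U = k * uc = 1.64 * 0.591 = 0.96924
guard band g = w * U = 0.5 * 0.96924 = 0.48462
AL = USL - g = 149.38 - 0.48462
AL = 148.8954

148.8954


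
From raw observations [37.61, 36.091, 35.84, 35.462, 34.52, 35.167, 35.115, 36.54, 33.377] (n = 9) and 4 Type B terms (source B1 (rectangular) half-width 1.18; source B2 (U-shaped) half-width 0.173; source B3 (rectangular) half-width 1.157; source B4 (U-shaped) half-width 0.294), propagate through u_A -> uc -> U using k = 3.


mean = (37.61 + 36.091 + 35.84 + 35.462 + 34.52 + 35.167 + 35.115 + 36.54 + 33.377) / 9 = 35.52466667
s = sqrt(sum((x - mean)^2)/(n-1)) = 1.2104334
u_A = s / sqrt(n) = 1.2104334 / sqrt(9) = 0.4034778
u_B1 = 1.18 / sqrt(3) = 0.68127332
u_B2 = 0.173 / sqrt(2) = 0.12232947
u_B3 = 1.157 / sqrt(3) = 0.66799426
u_B4 = 0.294 / sqrt(2) = 0.20788939
uc = sqrt(0.4034778^2 + 0.68127332^2 + 0.12232947^2 + 0.66799426^2 + 0.20788939^2) = 1.0636383
U = k * uc = 3 * 1.0636383
U = 3.1909

3.1909


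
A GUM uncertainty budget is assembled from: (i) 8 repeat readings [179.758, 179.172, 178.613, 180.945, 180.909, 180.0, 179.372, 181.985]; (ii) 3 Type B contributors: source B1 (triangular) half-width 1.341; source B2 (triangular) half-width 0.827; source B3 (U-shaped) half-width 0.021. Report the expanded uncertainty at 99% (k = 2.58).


mean = (179.758 + 179.172 + 178.613 + 180.945 + 180.909 + 180.0 + 179.372 + 181.985) / 8 = 180.09425
s = sqrt(sum((x - mean)^2)/(n-1)) = 1.1116762
u_A = s / sqrt(n) = 1.1116762 / sqrt(8) = 0.39303689
u_B1 = 1.341 / sqrt(6) = 0.54746096
u_B2 = 0.827 / sqrt(6) = 0.33762134
u_B3 = 0.021 / sqrt(2) = 0.014849242
uc = sqrt(0.39303689^2 + 0.54746096^2 + 0.33762134^2 + 0.014849242^2) = 0.75392318
U = k * uc = 2.58 * 0.75392318
U = 1.9451

1.9451


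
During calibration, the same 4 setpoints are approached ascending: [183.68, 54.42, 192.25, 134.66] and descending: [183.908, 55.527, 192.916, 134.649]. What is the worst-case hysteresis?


|183.68 - 183.908| = 0.2280
|54.42 - 55.527| = 1.1070
|192.25 - 192.916| = 0.6660
|134.66 - 134.649| = 0.0110
hysteresis = max(diffs) = 1.1070

1.1070


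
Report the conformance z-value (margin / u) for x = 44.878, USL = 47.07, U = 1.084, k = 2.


u = U / k = 1.084 / 2 = 0.542
margin = |USL - x| = |47.07 - 44.878| = 2.192
z = margin / u = 2.192 / 0.542
z = 4.0443

4.0443


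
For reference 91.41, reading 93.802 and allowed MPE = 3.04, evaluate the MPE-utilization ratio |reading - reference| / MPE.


e = indication - reference = 93.802 - 91.41 = 2.3920
|e| = 2.3920
ratio = |e| / MPE = 2.3920 / 3.04
ratio = 0.7868

0.7868


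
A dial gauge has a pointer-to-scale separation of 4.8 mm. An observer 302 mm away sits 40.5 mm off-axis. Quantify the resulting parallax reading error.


error = h * offset / d
= 4.8 * 40.5 / 302
= 0.6437

0.6437


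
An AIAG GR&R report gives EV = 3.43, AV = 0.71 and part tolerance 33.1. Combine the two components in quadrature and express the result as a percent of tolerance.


GRR = sqrt(EV^2 + AV^2) = sqrt(3.43^2 + 0.71^2) = 3.5027132
%GRR = GRR / tol * 100 = 3.5027132 / 33.1 * 100
%GRR = 10.5822

10.5822


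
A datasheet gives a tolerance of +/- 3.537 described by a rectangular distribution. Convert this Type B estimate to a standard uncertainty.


u_B = half_width / sqrt(3)
u_B = 3.537 / 1.7320508
u_B = 2.0421

2.0421


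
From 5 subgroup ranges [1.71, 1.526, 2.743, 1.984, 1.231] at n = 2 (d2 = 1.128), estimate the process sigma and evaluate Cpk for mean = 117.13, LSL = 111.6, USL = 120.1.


R_bar = (1.71 + 1.526 + 2.743 + 1.984 + 1.231) / 5 = 1.8388
sigma = R_bar / d2 = 1.8388 / 1.128 = 1.6301418
Cp = (USL - LSL)/(6*sigma) = (120.1 - 111.6)/(6*1.6301418) = 0.8690
Cpu = (120.1 - 117.13)/(3*1.6301418) = 0.6073
Cpl = (117.13 - 111.6)/(3*1.6301418) = 1.1308
Cpk = min(Cpu, Cpl) = 0.6073

0.6073


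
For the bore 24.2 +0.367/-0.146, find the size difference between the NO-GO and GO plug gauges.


GO = nominal - lower_tol (smallest hole = maximum material condition)
GO = 24.2 - 0.146 = 24.054
NO-GO = nominal + upper_tol (largest hole = least material condition)
NO-GO = 24.2 + 0.367 = 24.567
spread = NO-GO - GO = 24.567 - 24.054 = 0.5130

0.5130


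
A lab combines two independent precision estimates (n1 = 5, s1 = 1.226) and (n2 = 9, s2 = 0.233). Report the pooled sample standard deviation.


s_p = sqrt(((n1-1)*s1^2 + (n2-1)*s2^2) / (n1+n2-2))
numerator = (5-1)*1.226^2 + (9-1)*0.233^2 = 6.012304 + 0.434312 = 6.446616
denominator = 5 + 9 - 2 = 12
s_p^2 = 6.446616 / 12 = 0.537218
s_p = sqrt(0.537218) = 0.7330

0.7330


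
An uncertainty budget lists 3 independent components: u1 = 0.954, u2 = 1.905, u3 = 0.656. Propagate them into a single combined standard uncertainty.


uc = sqrt(0.954^2 + 1.905^2 + 0.656^2)
uc = sqrt(4.969477)
uc = 2.2292

2.2292


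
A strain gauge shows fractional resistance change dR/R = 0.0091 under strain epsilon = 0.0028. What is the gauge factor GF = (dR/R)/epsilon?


GF = (dR/R) / epsilon
= 0.0091 / 0.0028
= 3.2500

3.2500


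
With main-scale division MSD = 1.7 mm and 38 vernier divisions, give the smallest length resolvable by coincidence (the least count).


LC = MSD / n_div
= 1.7 / 38
= 0.0447

0.0447


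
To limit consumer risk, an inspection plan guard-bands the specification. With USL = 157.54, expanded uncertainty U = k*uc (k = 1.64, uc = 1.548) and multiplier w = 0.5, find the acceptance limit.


U = k * uc = 1.64 * 1.548 = 2.53872
guard band g = w * U = 0.5 * 2.53872 = 1.26936
AL = USL - g = 157.54 - 1.26936
AL = 156.2706

156.2706


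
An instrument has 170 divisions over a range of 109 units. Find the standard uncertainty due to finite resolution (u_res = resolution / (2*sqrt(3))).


resolution = range / divisions
resolution = 109 / 170 = 0.64117647
u_res = resolution / (2*sqrt(3))
u_res = 0.64117647 / 3.4641016
u_res = 0.1851

0.1851


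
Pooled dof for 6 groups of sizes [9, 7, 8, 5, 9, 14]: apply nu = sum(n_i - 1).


nu = sum_i (n_i - 1)
nu = ((9 - 1) + (7 - 1) + (8 - 1) + (5 - 1) + (9 - 1) + (14 - 1))
nu = 8 + 6 + 7 + 4 + 8 + 13
nu = 46

46


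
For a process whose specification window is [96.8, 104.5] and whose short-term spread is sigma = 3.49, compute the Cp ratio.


Cp = (USL - LSL) / (6 * sigma)
= (104.5 - 96.8) / (6 * 3.49)
= 7.7000 / 20.9400
= 0.3677

0.3677


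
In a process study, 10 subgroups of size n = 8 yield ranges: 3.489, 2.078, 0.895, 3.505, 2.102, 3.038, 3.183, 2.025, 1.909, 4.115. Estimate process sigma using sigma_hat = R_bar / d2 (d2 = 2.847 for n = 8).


R_bar = (3.489 + 2.078 + 0.895 + 3.505 + 2.102 + 3.038 + 3.183 + 2.025 + 1.909 + 4.115) / 10
R_bar = 26.339 / 10 = 2.6339
sigma_hat = R_bar / d2 = 2.6339 / 2.847 = 0.9251

0.9251


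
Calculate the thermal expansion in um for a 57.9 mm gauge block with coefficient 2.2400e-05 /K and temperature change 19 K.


dL = L * alpha * dT
= 57.9 * 2.2400e-05 * 19
= 0.0246422 mm
dL_um = 0.0246422 * 1000 = 24.6422 um

24.6422


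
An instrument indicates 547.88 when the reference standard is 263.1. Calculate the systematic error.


Systematic error = measured - true
= 547.88 - 263.1
= 284.7800

284.7800


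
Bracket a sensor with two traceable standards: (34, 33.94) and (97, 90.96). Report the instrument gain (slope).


slope = (y2 - y1) / (x2 - x1)
= (90.96 - 33.94) / (97 - 34)
= 57.0200 / 63
= 0.9051

0.9051


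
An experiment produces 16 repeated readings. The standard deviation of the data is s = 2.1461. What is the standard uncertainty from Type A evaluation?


u_A = s / sqrt(n)
u_A = 2.1461 / sqrt(16)
u_A = 2.1461 / 4
u_A = 0.5365

0.5365


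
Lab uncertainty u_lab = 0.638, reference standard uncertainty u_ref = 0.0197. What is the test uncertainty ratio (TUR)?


TUR = u_lab / u_ref
= 0.638 / 0.0197
= 32.3858

32.3858


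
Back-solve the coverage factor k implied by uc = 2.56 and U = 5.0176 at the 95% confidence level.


k = U / uc
k = 5.0176 / 2.56
k = 1.96

1.96


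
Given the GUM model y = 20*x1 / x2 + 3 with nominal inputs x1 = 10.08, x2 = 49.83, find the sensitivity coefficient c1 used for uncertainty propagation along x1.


y = 20*x1 / x2 + 3
dy/dx1 = 20/x2
Evaluate at x2 = 49.83: c1 = 20 / 49.83
c1 = 0.4014

0.4014


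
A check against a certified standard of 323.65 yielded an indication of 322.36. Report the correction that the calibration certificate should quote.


Correction = standard - reading
= 323.65 - 322.36
= 1.2900

1.2900


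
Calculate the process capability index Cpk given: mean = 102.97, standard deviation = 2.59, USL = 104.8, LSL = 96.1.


Cpu = (USL - mean) / (3*sigma) = (104.8 - 102.97) / (3*2.59) = 0.2355
Cpl = (mean - LSL) / (3*sigma) = (102.97 - 96.1) / (3*2.59) = 0.8842
Cpk = min(Cpu, Cpl) = 0.2355

0.2355


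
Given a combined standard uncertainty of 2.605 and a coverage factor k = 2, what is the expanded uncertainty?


U = k * uc
U = 2 * 2.605
U = 5.2100

5.2100


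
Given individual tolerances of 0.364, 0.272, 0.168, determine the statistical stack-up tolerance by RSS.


RSS = sqrt(0.364^2 + 0.272^2 + 0.168^2)
= sqrt(0.234704)
= 0.4845

0.4845


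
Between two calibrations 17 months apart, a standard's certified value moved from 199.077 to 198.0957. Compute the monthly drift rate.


rate = (v2 - v1) / months
= (198.0957 - 199.077) / 17
= -0.9813 / 17
= -0.0577

-0.0577


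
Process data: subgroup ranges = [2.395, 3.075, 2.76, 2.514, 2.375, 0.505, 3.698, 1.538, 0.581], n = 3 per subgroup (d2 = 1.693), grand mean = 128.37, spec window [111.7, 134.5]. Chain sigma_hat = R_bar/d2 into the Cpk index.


R_bar = (2.395 + 3.075 + 2.76 + 2.514 + 2.375 + 0.505 + 3.698 + 1.538 + 0.581) / 9 = 2.1601111
sigma = R_bar / d2 = 2.1601111 / 1.693 = 1.2759073
Cp = (USL - LSL)/(6*sigma) = (134.5 - 111.7)/(6*1.2759073) = 2.9783
Cpu = (134.5 - 128.37)/(3*1.2759073) = 1.6015
Cpl = (128.37 - 111.7)/(3*1.2759073) = 4.3551
Cpk = min(Cpu, Cpl) = 1.6015

1.6015


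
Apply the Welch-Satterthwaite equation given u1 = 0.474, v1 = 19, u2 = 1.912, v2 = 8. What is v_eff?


uc = sqrt(u1^2 + u2^2) = sqrt(0.474^2 + 1.912^2) = 1.9698782
v_eff = uc^4 / (u1^4/v1 + u2^4/v2)
= 1.9698782^4 / (0.474^4/19 + 1.912^4/8)
= 15.05766 / 1.6732148
v_eff = 8.9992

8.9992


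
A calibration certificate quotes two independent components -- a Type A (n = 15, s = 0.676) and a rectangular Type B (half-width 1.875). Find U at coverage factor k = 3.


u_A = s / sqrt(n) = 0.676 / sqrt(15) = 0.17454245
u_B = half_width / sqrt(3) = 1.875 / sqrt(3) = 1.0825318
uc = sqrt(u_A^2 + u_B^2) = sqrt(0.17454245^2 + 1.0825318^2) = 1.0965127
U = k * uc = 3 * 1.0965127
U = 3.2895

3.2895


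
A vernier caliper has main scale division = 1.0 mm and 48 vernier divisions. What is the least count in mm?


LC = MSD / n_div
= 1.0 / 48
= 0.0208

0.0208


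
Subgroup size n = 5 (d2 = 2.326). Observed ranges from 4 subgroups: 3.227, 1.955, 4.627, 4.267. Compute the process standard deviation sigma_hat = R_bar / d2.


R_bar = (3.227 + 1.955 + 4.627 + 4.267) / 4
R_bar = 14.076 / 4 = 3.519
sigma_hat = R_bar / d2 = 3.519 / 2.326 = 1.5129

1.5129


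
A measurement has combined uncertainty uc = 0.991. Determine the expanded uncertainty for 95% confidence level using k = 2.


U = k * uc
U = 2 * 0.991
U = 1.9820

1.9820


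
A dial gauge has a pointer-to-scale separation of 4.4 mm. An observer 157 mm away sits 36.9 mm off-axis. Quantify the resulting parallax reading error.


error = h * offset / d
= 4.4 * 36.9 / 157
= 1.0341

1.0341


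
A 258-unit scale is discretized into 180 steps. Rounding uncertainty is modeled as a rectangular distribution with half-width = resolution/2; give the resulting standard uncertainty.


resolution = range / divisions
resolution = 258 / 180 = 1.4333333
u_res = resolution / (2*sqrt(3))
u_res = 1.4333333 / 3.4641016
u_res = 0.4138

0.4138


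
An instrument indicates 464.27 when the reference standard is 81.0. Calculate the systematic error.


Systematic error = measured - true
= 464.27 - 81.0
= 383.2700

383.2700


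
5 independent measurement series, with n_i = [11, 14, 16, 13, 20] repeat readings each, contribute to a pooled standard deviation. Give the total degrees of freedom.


nu = sum_i (n_i - 1)
nu = ((11 - 1) + (14 - 1) + (16 - 1) + (13 - 1) + (20 - 1))
nu = 10 + 13 + 15 + 12 + 19
nu = 69

69


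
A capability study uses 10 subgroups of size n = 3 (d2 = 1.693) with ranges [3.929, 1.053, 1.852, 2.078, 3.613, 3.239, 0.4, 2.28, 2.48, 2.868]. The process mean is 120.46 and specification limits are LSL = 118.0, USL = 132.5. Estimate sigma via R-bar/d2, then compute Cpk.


R_bar = (3.929 + 1.053 + 1.852 + 2.078 + 3.613 + 3.239 + 0.4 + 2.28 + 2.48 + 2.868) / 10 = 2.3792
sigma = R_bar / d2 = 2.3792 / 1.693 = 1.405316
Cp = (USL - LSL)/(6*sigma) = (132.5 - 118.0)/(6*1.405316) = 1.7197
Cpu = (132.5 - 120.46)/(3*1.405316) = 2.8558
Cpl = (120.46 - 118.0)/(3*1.405316) = 0.5835
Cpk = min(Cpu, Cpl) = 0.5835

0.5835


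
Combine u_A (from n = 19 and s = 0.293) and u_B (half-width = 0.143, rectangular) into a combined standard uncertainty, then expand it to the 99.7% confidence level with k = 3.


u_A = s / sqrt(n) = 0.293 / sqrt(19) = 0.06721881
u_B = half_width / sqrt(3) = 0.143 / sqrt(3) = 0.082561088
uc = sqrt(u_A^2 + u_B^2) = sqrt(0.06721881^2 + 0.082561088^2) = 0.10646456
U = k * uc = 3 * 0.10646456
U = 0.3194

0.3194


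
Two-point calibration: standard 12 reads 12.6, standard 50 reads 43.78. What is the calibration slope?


slope = (y2 - y1) / (x2 - x1)
= (43.78 - 12.6) / (50 - 12)
= 31.1800 / 38
= 0.8205

0.8205


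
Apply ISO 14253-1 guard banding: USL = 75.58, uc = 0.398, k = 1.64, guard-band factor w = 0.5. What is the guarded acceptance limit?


U = k * uc = 1.64 * 0.398 = 0.65272
guard band g = w * U = 0.5 * 0.65272 = 0.32636
AL = USL - g = 75.58 - 0.32636
AL = 75.2536

75.2536


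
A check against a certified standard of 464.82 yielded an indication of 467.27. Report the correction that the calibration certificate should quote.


Correction = standard - reading
= 464.82 - 467.27
= -2.4500

-2.4500


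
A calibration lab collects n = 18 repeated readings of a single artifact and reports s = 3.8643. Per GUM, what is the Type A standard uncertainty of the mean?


u_A = s / sqrt(n)
u_A = 3.8643 / sqrt(18)
u_A = 3.8643 / 4.2426407
u_A = 0.9108

0.9108


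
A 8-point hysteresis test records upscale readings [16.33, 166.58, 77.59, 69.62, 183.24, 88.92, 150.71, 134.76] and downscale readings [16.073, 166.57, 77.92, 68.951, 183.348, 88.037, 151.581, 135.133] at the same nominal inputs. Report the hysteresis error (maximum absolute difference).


|16.33 - 16.073| = 0.2570
|166.58 - 166.57| = 0.0100
|77.59 - 77.92| = 0.3300
|69.62 - 68.951| = 0.6690
|183.24 - 183.348| = 0.1080
|88.92 - 88.037| = 0.8830
|150.71 - 151.581| = 0.8710
|134.76 - 135.133| = 0.3730
hysteresis = max(diffs) = 0.8830

0.8830


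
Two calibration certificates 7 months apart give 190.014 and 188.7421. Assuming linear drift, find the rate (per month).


rate = (v2 - v1) / months
= (188.7421 - 190.014) / 7
= -1.2719 / 7
= -0.1817

-0.1817


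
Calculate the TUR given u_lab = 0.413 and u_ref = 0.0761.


TUR = u_lab / u_ref
= 0.413 / 0.0761
= 5.4271

5.4271


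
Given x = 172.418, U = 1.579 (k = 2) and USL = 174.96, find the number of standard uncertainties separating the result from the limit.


u = U / k = 1.579 / 2 = 0.7895
margin = |USL - x| = |174.96 - 172.418| = 2.542
z = margin / u = 2.542 / 0.7895
z = 3.2198

3.2198


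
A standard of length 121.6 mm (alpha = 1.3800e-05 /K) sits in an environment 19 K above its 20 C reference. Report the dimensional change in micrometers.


dL = L * alpha * dT
= 121.6 * 1.3800e-05 * 19
= 0.0318835 mm
dL_um = 0.0318835 * 1000 = 31.8835 um

31.8835


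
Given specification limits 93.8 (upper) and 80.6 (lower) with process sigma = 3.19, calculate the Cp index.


Cp = (USL - LSL) / (6 * sigma)
= (93.8 - 80.6) / (6 * 3.19)
= 13.2000 / 19.1400
= 0.6897

0.6897


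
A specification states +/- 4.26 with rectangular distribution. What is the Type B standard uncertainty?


u_B = half_width / sqrt(3)
u_B = 4.26 / 1.7320508
u_B = 2.4595

2.4595


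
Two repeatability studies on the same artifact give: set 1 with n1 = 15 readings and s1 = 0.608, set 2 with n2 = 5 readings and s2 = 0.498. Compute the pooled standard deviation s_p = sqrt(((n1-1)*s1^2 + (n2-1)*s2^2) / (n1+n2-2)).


s_p = sqrt(((n1-1)*s1^2 + (n2-1)*s2^2) / (n1+n2-2))
numerator = (15-1)*0.608^2 + (5-1)*0.498^2 = 5.175296 + 0.992016 = 6.167312
denominator = 15 + 5 - 2 = 18
s_p^2 = 6.167312 / 18 = 0.34262844
s_p = sqrt(0.34262844) = 0.5853

0.5853


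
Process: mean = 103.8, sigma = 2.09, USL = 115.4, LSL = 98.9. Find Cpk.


Cpu = (USL - mean) / (3*sigma) = (115.4 - 103.8) / (3*2.09) = 1.8501
Cpl = (mean - LSL) / (3*sigma) = (103.8 - 98.9) / (3*2.09) = 0.7815
Cpk = min(Cpu, Cpl) = 0.7815

0.7815


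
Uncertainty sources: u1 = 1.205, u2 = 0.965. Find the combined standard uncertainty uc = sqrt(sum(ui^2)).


uc = sqrt(1.205^2 + 0.965^2)
uc = sqrt(2.38325)
uc = 1.5438

1.5438


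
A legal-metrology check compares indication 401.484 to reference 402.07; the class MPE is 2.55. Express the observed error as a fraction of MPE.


e = indication - reference = 401.484 - 402.07 = -0.5860
|e| = 0.5860
ratio = |e| / MPE = 0.5860 / 2.55
ratio = 0.2298

0.2298


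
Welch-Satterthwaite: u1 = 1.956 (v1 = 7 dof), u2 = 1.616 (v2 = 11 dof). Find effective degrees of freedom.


uc = sqrt(u1^2 + u2^2) = sqrt(1.956^2 + 1.616^2) = 2.5372016
v_eff = uc^4 / (u1^4/v1 + u2^4/v2)
= 2.5372016^4 / (1.956^4/7 + 1.616^4/11)
= 41.440015 / 2.7110853
v_eff = 15.2854

15.2854
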